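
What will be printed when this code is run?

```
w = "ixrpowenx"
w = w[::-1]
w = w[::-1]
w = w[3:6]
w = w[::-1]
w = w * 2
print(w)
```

wopwop

reverse → 'xnewoprxi'
reverse → 'ixrpowenx'
slice [3:6] → 'pow'
reverse → 'wop'
repeat ×2 → 'wopwop'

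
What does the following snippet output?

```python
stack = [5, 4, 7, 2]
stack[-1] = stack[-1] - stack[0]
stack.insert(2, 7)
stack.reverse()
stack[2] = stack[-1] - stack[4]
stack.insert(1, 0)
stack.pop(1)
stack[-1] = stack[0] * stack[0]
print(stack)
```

stack[-1] = stack[-1]-stack[0] = 2-5 = -3 → [5, 4, 7, -3]
insert 7 at 2 → [5, 4, 7, 7, -3]
reverse → [-3, 7, 7, 4, 5]
stack[2] = stack[-1]-stack[4] = 5-5 = 0 → [-3, 7, 0, 4, 5]
insert 0 at 1 → [-3, 0, 7, 0, 4, 5]
pop(1) removes 0 → [-3, 7, 0, 4, 5]
stack[-1] = stack[0]*stack[0] = (-3)*(-3) = 9 → [-3, 7, 0, 4, 9]

[-3, 7, 0, 4, 9]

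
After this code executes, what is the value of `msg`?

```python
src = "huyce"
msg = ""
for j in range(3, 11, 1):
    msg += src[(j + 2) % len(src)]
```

'huycehuy'

j=3: add src[0]='h' → 'h'
j=4: add src[1]='u' → 'hu'
j=5: add src[2]='y' → 'huy'
j=6: add src[3]='c' → 'huyc'
j=7: add src[4]='e' → 'huyce'
j=8: add src[0]='h' → 'huyceh'
j=9: add src[1]='u' → 'huycehu'
j=10: add src[2]='y' → 'huycehuy'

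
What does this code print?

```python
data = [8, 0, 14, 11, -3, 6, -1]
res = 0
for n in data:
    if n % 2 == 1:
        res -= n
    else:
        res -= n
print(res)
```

n=8: not odd, res = 0-8 = -8
n=0: not odd, res = (-8)-0 = -8
n=14: not odd, res = (-8)-14 = -22
n=11: odd, res = (-22)-11 = -33
n=-3: odd, res = (-33)-(-3) = -30
n=6: not odd, res = (-30)-6 = -36
n=-1: odd, res = (-36)-(-1) = -35

-35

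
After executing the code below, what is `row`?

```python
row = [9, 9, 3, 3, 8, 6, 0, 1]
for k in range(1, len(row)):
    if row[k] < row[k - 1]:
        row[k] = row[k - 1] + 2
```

k=1: 9>=9, unchanged → [9, 9, 3, 3, 8, 6, 0, 1]
k=2: 3<9, row[2] = 9+2 = 11 → [9, 9, 11, 3, 8, 6, 0, 1]
k=3: 3<11, row[3] = 11+2 = 13 → [9, 9, 11, 13, 8, 6, 0, 1]
k=4: 8<13, row[4] = 13+2 = 15 → [9, 9, 11, 13, 15, 6, 0, 1]
k=5: 6<15, row[5] = 15+2 = 17 → [9, 9, 11, 13, 15, 17, 0, 1]
k=6: 0<17, row[6] = 17+2 = 19 → [9, 9, 11, 13, 15, 17, 19, 1]
k=7: 1<19, row[7] = 19+2 = 21 → [9, 9, 11, 13, 15, 17, 19, 21]

[9, 9, 11, 13, 15, 17, 19, 21]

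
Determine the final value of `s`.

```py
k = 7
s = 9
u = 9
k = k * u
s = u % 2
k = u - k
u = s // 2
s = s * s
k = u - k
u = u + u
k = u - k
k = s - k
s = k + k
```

110

k = 7*9 = 63
s = 9%2 = 1
k = 9-63 = -54
u = 1//2 = 0
s = 1*1 = 1
k = 0-(-54) = 54
u = 0+0 = 0
k = 0-54 = -54
k = 1-(-54) = 55
s = 55+55 = 110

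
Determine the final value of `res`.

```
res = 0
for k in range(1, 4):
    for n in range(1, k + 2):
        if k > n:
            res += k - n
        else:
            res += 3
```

k=1,n=1: not 1>1, res = 0+3 = 3
k=1,n=2: not 1>2, res = 3+3 = 6
k=2,n=1: 2>1, res = 6+1 = 7
k=2,n=2: not 2>2, res = 7+3 = 10
k=2,n=3: not 2>3, res = 10+3 = 13
k=3,n=1: 3>1, res = 13+2 = 15
k=3,n=2: 3>2, res = 15+1 = 16
k=3,n=3: not 3>3, res = 16+3 = 19
k=3,n=4: not 3>4, res = 19+3 = 22

22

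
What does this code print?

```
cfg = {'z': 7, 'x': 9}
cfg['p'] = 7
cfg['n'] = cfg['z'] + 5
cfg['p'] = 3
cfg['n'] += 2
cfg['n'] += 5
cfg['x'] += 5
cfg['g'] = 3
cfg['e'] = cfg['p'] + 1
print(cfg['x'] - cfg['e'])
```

10

cfg['p'] = 7 → {'z': 7, 'x': 9, 'p': 7}
cfg['n'] = cfg['z']+5 = 12 → {'z': 7, 'x': 9, 'p': 7, 'n': 12}
cfg['p'] = 3 → {'z': 7, 'x': 9, 'p': 3, 'n': 12}
cfg['n'] = 12+2 = 14 → {'z': 7, 'x': 9, 'p': 3, 'n': 14}
cfg['n'] = 14+5 = 19 → {'z': 7, 'x': 9, 'p': 3, 'n': 19}
cfg['x'] = 9+5 = 14 → {'z': 7, 'x': 14, 'p': 3, 'n': 19}
cfg['g'] = 3 → {'z': 7, 'x': 14, 'p': 3, 'n': 19, 'g': 3}
cfg['e'] = cfg['p']+1 = 4 → {'z': 7, 'x': 14, 'p': 3, 'n': 19, 'g': 3, 'e': 4}
cfg['x']-cfg['e'] = 14-4 = 10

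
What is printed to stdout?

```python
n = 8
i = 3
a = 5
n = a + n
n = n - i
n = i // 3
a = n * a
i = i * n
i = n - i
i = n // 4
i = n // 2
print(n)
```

n = 5+8 = 13
n = 13-3 = 10
n = 3//3 = 1
a = 1*5 = 5
i = 3*1 = 3
i = 1-3 = -2
i = 1//4 = 0
i = 1//2 = 0

1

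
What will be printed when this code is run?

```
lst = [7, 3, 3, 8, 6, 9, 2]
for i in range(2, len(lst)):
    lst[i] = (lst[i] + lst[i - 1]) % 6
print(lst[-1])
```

i=2: lst[2] = (3+3)%6 = 0 → [7, 3, 0, 8, 6, 9, 2]
i=3: lst[3] = (8+0)%6 = 2 → [7, 3, 0, 2, 6, 9, 2]
i=4: lst[4] = (6+2)%6 = 2 → [7, 3, 0, 2, 2, 9, 2]
i=5: lst[5] = (9+2)%6 = 5 → [7, 3, 0, 2, 2, 5, 2]
i=6: lst[6] = (2+5)%6 = 1 → [7, 3, 0, 2, 2, 5, 1]

1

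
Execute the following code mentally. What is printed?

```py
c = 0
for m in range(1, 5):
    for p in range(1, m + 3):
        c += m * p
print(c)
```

155

m=1,p=1: c = 0+1 = 1
m=1,p=2: c = 1+2 = 3
m=1,p=3: c = 3+3 = 6
m=2,p=1: c = 6+2 = 8
m=2,p=2: c = 8+4 = 12
m=2,p=3: c = 12+6 = 18
m=2,p=4: c = 18+8 = 26
m=3,p=1: c = 26+3 = 29
m=3,p=2: c = 29+6 = 35
m=3,p=3: c = 35+9 = 44
m=3,p=4: c = 44+12 = 56
m=3,p=5: c = 56+15 = 71
m=4,p=1: c = 71+4 = 75
m=4,p=2: c = 75+8 = 83
m=4,p=3: c = 83+12 = 95
m=4,p=4: c = 95+16 = 111
m=4,p=5: c = 111+20 = 131
m=4,p=6: c = 131+24 = 155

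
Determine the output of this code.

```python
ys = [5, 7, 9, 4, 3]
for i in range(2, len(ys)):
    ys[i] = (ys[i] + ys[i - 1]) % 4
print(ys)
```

[5, 7, 0, 0, 3]

i=2: ys[2] = (9+7)%4 = 0 → [5, 7, 0, 4, 3]
i=3: ys[3] = (4+0)%4 = 0 → [5, 7, 0, 0, 3]
i=4: ys[4] = (3+0)%4 = 3 → [5, 7, 0, 0, 3]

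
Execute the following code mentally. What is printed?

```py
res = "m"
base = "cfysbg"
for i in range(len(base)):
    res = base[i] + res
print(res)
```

i=0: prepend 'c' → 'cm'
i=1: prepend 'f' → 'fcm'
i=2: prepend 'y' → 'yfcm'
i=3: prepend 's' → 'syfcm'
i=4: prepend 'b' → 'bsyfcm'
i=5: prepend 'g' → 'gbsyfcm'

gbsyfcm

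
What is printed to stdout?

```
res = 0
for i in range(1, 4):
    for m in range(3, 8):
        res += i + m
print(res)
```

105

i=1,m=3: res = 0+4 = 4
i=1,m=4: res = 4+5 = 9
i=1,m=5: res = 9+6 = 15
i=1,m=6: res = 15+7 = 22
i=1,m=7: res = 22+8 = 30
i=2,m=3: res = 30+5 = 35
i=2,m=4: res = 35+6 = 41
i=2,m=5: res = 41+7 = 48
i=2,m=6: res = 48+8 = 56
i=2,m=7: res = 56+9 = 65
i=3,m=3: res = 65+6 = 71
i=3,m=4: res = 71+7 = 78
i=3,m=5: res = 78+8 = 86
i=3,m=6: res = 86+9 = 95
i=3,m=7: res = 95+10 = 105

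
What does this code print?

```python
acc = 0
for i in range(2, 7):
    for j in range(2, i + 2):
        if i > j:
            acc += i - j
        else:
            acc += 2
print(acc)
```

i=2,j=2: not 2>2, acc = 0+2 = 2
i=2,j=3: not 2>3, acc = 2+2 = 4
i=3,j=2: 3>2, acc = 4+1 = 5
i=3,j=3: not 3>3, acc = 5+2 = 7
i=3,j=4: not 3>4, acc = 7+2 = 9
i=4,j=2: 4>2, acc = 9+2 = 11
i=4,j=3: 4>3, acc = 11+1 = 12
i=4,j=4: not 4>4, acc = 12+2 = 14
i=4,j=5: not 4>5, acc = 14+2 = 16
i=5,j=2: 5>2, acc = 16+3 = 19
i=5,j=3: 5>3, acc = 19+2 = 21
i=5,j=4: 5>4, acc = 21+1 = 22
i=5,j=5: not 5>5, acc = 22+2 = 24
i=5,j=6: not 5>6, acc = 24+2 = 26
i=6,j=2: 6>2, acc = 26+4 = 30
i=6,j=3: 6>3, acc = 30+3 = 33
i=6,j=4: 6>4, acc = 33+2 = 35
i=6,j=5: 6>5, acc = 35+1 = 36
i=6,j=6: not 6>6, acc = 36+2 = 38
i=6,j=7: not 6>7, acc = 38+2 = 40

40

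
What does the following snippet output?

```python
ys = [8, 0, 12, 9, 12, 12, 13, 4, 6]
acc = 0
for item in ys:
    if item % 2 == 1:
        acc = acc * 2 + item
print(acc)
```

31

item=8: not odd
item=0: not odd
item=12: not odd
item=9: odd, acc = 0*2+9 = 9
item=12: not odd
item=12: not odd
item=13: odd, acc = 9*2+13 = 31
item=4: not odd
item=6: not odd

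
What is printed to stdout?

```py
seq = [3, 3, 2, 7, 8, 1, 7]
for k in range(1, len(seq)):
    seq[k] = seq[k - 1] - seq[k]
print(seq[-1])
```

k=1: seq[1] = 3-3 = 0 → [3, 0, 2, 7, 8, 1, 7]
k=2: seq[2] = 0-2 = -2 → [3, 0, -2, 7, 8, 1, 7]
k=3: seq[3] = (-2)-7 = -9 → [3, 0, -2, -9, 8, 1, 7]
k=4: seq[4] = (-9)-8 = -17 → [3, 0, -2, -9, -17, 1, 7]
k=5: seq[5] = (-17)-1 = -18 → [3, 0, -2, -9, -17, -18, 7]
k=6: seq[6] = (-18)-7 = -25 → [3, 0, -2, -9, -17, -18, -25]

-25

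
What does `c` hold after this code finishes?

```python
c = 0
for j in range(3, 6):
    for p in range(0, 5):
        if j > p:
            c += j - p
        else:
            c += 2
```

37

j=3,p=0: 3>0, c = 0+3 = 3
j=3,p=1: 3>1, c = 3+2 = 5
j=3,p=2: 3>2, c = 5+1 = 6
j=3,p=3: not 3>3, c = 6+2 = 8
j=3,p=4: not 3>4, c = 8+2 = 10
j=4,p=0: 4>0, c = 10+4 = 14
j=4,p=1: 4>1, c = 14+3 = 17
j=4,p=2: 4>2, c = 17+2 = 19
j=4,p=3: 4>3, c = 19+1 = 20
j=4,p=4: not 4>4, c = 20+2 = 22
j=5,p=0: 5>0, c = 22+5 = 27
j=5,p=1: 5>1, c = 27+4 = 31
j=5,p=2: 5>2, c = 31+3 = 34
j=5,p=3: 5>3, c = 34+2 = 36
j=5,p=4: 5>4, c = 36+1 = 37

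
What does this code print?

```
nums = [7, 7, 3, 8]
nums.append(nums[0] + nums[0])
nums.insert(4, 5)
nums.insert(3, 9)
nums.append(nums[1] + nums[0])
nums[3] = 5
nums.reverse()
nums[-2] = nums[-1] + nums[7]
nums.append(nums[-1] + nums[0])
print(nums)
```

append nums[0]+nums[0] = 7+7 = 14 → [7, 7, 3, 8, 14]
insert 5 at 4 → [7, 7, 3, 8, 5, 14]
insert 9 at 3 → [7, 7, 3, 9, 8, 5, 14]
append nums[1]+nums[0] = 7+7 = 14 → [7, 7, 3, 9, 8, 5, 14, 14]
nums[3] = 5 → [7, 7, 3, 5, 8, 5, 14, 14]
reverse → [14, 14, 5, 8, 5, 3, 7, 7]
nums[-2] = nums[-1]+nums[7] = 7+7 = 14 → [14, 14, 5, 8, 5, 3, 14, 7]
append nums[-1]+nums[0] = 7+14 = 21 → [14, 14, 5, 8, 5, 3, 14, 7, 21]

[14, 14, 5, 8, 5, 3, 14, 7, 21]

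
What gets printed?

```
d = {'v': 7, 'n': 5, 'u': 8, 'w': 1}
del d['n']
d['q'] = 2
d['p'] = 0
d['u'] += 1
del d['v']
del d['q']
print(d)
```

{'u': 9, 'w': 1, 'p': 0}

del 'n' → {'v': 7, 'u': 8, 'w': 1}
d['q'] = 2 → {'v': 7, 'u': 8, 'w': 1, 'q': 2}
d['p'] = 0 → {'v': 7, 'u': 8, 'w': 1, 'q': 2, 'p': 0}
d['u'] = 8+1 = 9 → {'v': 7, 'u': 9, 'w': 1, 'q': 2, 'p': 0}
del 'v' → {'u': 9, 'w': 1, 'q': 2, 'p': 0}
del 'q' → {'u': 9, 'w': 1, 'p': 0}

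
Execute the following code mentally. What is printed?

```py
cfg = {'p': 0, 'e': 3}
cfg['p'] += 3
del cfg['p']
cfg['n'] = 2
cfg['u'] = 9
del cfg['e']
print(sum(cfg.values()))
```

cfg['p'] = 0+3 = 3 → {'p': 3, 'e': 3}
del 'p' → {'e': 3}
cfg['n'] = 2 → {'e': 3, 'n': 2}
cfg['u'] = 9 → {'e': 3, 'n': 2, 'u': 9}
del 'e' → {'n': 2, 'u': 9}
sum of values = 11

11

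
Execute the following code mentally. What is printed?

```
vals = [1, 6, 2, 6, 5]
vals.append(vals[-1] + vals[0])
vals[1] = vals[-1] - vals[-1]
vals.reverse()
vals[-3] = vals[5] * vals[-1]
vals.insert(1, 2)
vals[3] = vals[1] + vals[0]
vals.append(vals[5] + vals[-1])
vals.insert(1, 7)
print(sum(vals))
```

append vals[-1]+vals[0] = 5+1 = 6 → [1, 6, 2, 6, 5, 6]
vals[1] = vals[-1]-vals[-1] = 6-6 = 0 → [1, 0, 2, 6, 5, 6]
reverse → [6, 5, 6, 2, 0, 1]
vals[-3] = vals[5]*vals[-1] = 1*1 = 1 → [6, 5, 6, 1, 0, 1]
insert 2 at 1 → [6, 2, 5, 6, 1, 0, 1]
vals[3] = vals[1]+vals[0] = 2+6 = 8 → [6, 2, 5, 8, 1, 0, 1]
append vals[5]+vals[-1] = 0+1 = 1 → [6, 2, 5, 8, 1, 0, 1, 1]
insert 7 at 1 → [6, 7, 2, 5, 8, 1, 0, 1, 1]
sum = 31

31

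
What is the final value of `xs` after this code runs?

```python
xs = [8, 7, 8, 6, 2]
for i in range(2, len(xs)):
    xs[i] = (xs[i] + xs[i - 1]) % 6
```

i=2: xs[2] = (8+7)%6 = 3 → [8, 7, 3, 6, 2]
i=3: xs[3] = (6+3)%6 = 3 → [8, 7, 3, 3, 2]
i=4: xs[4] = (2+3)%6 = 5 → [8, 7, 3, 3, 5]

[8, 7, 3, 3, 5]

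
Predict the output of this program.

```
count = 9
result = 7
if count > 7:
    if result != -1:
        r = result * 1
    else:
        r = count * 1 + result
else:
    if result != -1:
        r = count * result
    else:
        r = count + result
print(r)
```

count=9, result=7
count > 7 is True; result != -1 is True
→ r = result * 1 = 7

7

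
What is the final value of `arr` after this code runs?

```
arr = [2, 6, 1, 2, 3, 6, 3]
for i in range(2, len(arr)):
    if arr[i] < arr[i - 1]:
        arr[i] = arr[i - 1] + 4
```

i=2: 1<6, arr[2] = 6+4 = 10 → [2, 6, 10, 2, 3, 6, 3]
i=3: 2<10, arr[3] = 10+4 = 14 → [2, 6, 10, 14, 3, 6, 3]
i=4: 3<14, arr[4] = 14+4 = 18 → [2, 6, 10, 14, 18, 6, 3]
i=5: 6<18, arr[5] = 18+4 = 22 → [2, 6, 10, 14, 18, 22, 3]
i=6: 3<22, arr[6] = 22+4 = 26 → [2, 6, 10, 14, 18, 22, 26]

[2, 6, 10, 14, 18, 22, 26]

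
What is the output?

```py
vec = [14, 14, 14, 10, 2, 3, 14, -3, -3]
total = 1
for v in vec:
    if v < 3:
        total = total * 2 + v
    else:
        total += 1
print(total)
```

47

v=14: not <3, total = 1+1 = 2
v=14: not <3, total = 2+1 = 3
v=14: not <3, total = 3+1 = 4
v=10: not <3, total = 4+1 = 5
v=2: <3, total = 5*2+2 = 12
v=3: not <3, total = 12+1 = 13
v=14: not <3, total = 13+1 = 14
v=-3: <3, total = 14*2+(-3) = 25
v=-3: <3, total = 25*2+(-3) = 47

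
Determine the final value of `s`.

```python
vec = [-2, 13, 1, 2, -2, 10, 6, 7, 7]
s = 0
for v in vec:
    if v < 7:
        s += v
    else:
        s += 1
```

v=-2: <7, s = 0+(-2) = -2
v=13: not <7, s = (-2)+1 = -1
v=1: <7, s = (-1)+1 = 0
v=2: <7, s = 0+2 = 2
v=-2: <7, s = 2+(-2) = 0
v=10: not <7, s = 0+1 = 1
v=6: <7, s = 1+6 = 7
v=7: not <7, s = 7+1 = 8
v=7: not <7, s = 8+1 = 9

9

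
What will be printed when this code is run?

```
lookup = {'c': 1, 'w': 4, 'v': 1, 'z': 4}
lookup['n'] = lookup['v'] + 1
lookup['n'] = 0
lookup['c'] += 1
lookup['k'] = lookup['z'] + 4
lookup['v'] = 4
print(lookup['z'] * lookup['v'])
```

lookup['n'] = lookup['v']+1 = 2 → {'c': 1, 'w': 4, 'v': 1, 'z': 4, 'n': 2}
lookup['n'] = 0 → {'c': 1, 'w': 4, 'v': 1, 'z': 4, 'n': 0}
lookup['c'] = 1+1 = 2 → {'c': 2, 'w': 4, 'v': 1, 'z': 4, 'n': 0}
lookup['k'] = lookup['z']+4 = 8 → {'c': 2, 'w': 4, 'v': 1, 'z': 4, 'n': 0, 'k': 8}
lookup['v'] = 4 → {'c': 2, 'w': 4, 'v': 4, 'z': 4, 'n': 0, 'k': 8}
lookup['z']*lookup['v'] = 4*4 = 16

16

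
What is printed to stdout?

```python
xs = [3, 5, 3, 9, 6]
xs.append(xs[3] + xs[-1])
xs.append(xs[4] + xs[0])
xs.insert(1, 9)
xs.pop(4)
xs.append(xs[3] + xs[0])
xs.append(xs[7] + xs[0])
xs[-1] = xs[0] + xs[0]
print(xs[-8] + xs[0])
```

12

append xs[3]+xs[-1] = 9+6 = 15 → [3, 5, 3, 9, 6, 15]
append xs[4]+xs[0] = 6+3 = 9 → [3, 5, 3, 9, 6, 15, 9]
insert 9 at 1 → [3, 9, 5, 3, 9, 6, 15, 9]
pop(4) removes 9 → [3, 9, 5, 3, 6, 15, 9]
append xs[3]+xs[0] = 3+3 = 6 → [3, 9, 5, 3, 6, 15, 9, 6]
append xs[7]+xs[0] = 6+3 = 9 → [3, 9, 5, 3, 6, 15, 9, 6, 9]
xs[-1] = xs[0]+xs[0] = 3+3 = 6 → [3, 9, 5, 3, 6, 15, 9, 6, 6]
xs[-8]+xs[0] = 9+3 = 12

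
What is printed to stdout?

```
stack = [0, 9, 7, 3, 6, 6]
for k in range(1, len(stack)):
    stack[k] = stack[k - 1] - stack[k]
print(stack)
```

[0, -9, -16, -19, -25, -31]

k=1: stack[1] = 0-9 = -9 → [0, -9, 7, 3, 6, 6]
k=2: stack[2] = (-9)-7 = -16 → [0, -9, -16, 3, 6, 6]
k=3: stack[3] = (-16)-3 = -19 → [0, -9, -16, -19, 6, 6]
k=4: stack[4] = (-19)-6 = -25 → [0, -9, -16, -19, -25, 6]
k=5: stack[5] = (-25)-6 = -31 → [0, -9, -16, -19, -25, -31]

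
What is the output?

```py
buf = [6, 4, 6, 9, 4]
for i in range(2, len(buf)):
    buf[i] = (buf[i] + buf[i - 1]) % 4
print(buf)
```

[6, 4, 2, 3, 3]

i=2: buf[2] = (6+4)%4 = 2 → [6, 4, 2, 9, 4]
i=3: buf[3] = (9+2)%4 = 3 → [6, 4, 2, 3, 4]
i=4: buf[4] = (4+3)%4 = 3 → [6, 4, 2, 3, 3]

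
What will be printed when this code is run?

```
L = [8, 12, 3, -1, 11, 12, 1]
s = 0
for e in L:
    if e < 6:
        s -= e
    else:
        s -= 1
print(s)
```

-7

e=8: not <6, s = 0-1 = -1
e=12: not <6, s = (-1)-1 = -2
e=3: <6, s = (-2)-3 = -5
e=-1: <6, s = (-5)-(-1) = -4
e=11: not <6, s = (-4)-1 = -5
e=12: not <6, s = (-5)-1 = -6
e=1: <6, s = (-6)-1 = -7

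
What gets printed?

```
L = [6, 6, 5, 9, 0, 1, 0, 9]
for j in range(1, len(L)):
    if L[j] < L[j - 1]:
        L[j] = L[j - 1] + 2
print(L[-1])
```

j=1: 6>=6, unchanged → [6, 6, 5, 9, 0, 1, 0, 9]
j=2: 5<6, L[2] = 6+2 = 8 → [6, 6, 8, 9, 0, 1, 0, 9]
j=3: 9>=8, unchanged → [6, 6, 8, 9, 0, 1, 0, 9]
j=4: 0<9, L[4] = 9+2 = 11 → [6, 6, 8, 9, 11, 1, 0, 9]
j=5: 1<11, L[5] = 11+2 = 13 → [6, 6, 8, 9, 11, 13, 0, 9]
j=6: 0<13, L[6] = 13+2 = 15 → [6, 6, 8, 9, 11, 13, 15, 9]
j=7: 9<15, L[7] = 15+2 = 17 → [6, 6, 8, 9, 11, 13, 15, 17]

17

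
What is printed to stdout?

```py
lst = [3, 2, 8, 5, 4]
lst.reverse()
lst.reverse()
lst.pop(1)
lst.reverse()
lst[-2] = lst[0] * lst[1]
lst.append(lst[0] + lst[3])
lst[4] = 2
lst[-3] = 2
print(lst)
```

[4, 5, 2, 3, 2]

reverse → [4, 5, 8, 2, 3]
reverse → [3, 2, 8, 5, 4]
pop(1) removes 2 → [3, 8, 5, 4]
reverse → [4, 5, 8, 3]
lst[-2] = lst[0]*lst[1] = 4*5 = 20 → [4, 5, 20, 3]
append lst[0]+lst[3] = 4+3 = 7 → [4, 5, 20, 3, 7]
lst[4] = 2 → [4, 5, 20, 3, 2]
lst[-3] = 2 → [4, 5, 2, 3, 2]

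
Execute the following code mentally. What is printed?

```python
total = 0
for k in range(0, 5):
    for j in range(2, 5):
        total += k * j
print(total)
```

k=0,j=2: total = 0+0 = 0
k=0,j=3: total = 0+0 = 0
k=0,j=4: total = 0+0 = 0
k=1,j=2: total = 0+2 = 2
k=1,j=3: total = 2+3 = 5
k=1,j=4: total = 5+4 = 9
k=2,j=2: total = 9+4 = 13
k=2,j=3: total = 13+6 = 19
k=2,j=4: total = 19+8 = 27
k=3,j=2: total = 27+6 = 33
k=3,j=3: total = 33+9 = 42
k=3,j=4: total = 42+12 = 54
k=4,j=2: total = 54+8 = 62
k=4,j=3: total = 62+12 = 74
k=4,j=4: total = 74+16 = 90

90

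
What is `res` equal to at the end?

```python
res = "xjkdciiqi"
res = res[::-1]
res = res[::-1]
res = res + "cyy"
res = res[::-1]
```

'yyciqiicdkjx'

reverse → 'iqiicdkjx'
reverse → 'xjkdciiqi'
+ 'cyy' → 'xjkdciiqicyy'
reverse → 'yyciqiicdkjx'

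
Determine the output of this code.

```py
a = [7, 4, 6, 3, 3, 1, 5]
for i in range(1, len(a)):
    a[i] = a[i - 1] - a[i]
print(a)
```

[7, 3, -3, -6, -9, -10, -15]

i=1: a[1] = 7-4 = 3 → [7, 3, 6, 3, 3, 1, 5]
i=2: a[2] = 3-6 = -3 → [7, 3, -3, 3, 3, 1, 5]
i=3: a[3] = (-3)-3 = -6 → [7, 3, -3, -6, 3, 1, 5]
i=4: a[4] = (-6)-3 = -9 → [7, 3, -3, -6, -9, 1, 5]
i=5: a[5] = (-9)-1 = -10 → [7, 3, -3, -6, -9, -10, 5]
i=6: a[6] = (-10)-5 = -15 → [7, 3, -3, -6, -9, -10, -15]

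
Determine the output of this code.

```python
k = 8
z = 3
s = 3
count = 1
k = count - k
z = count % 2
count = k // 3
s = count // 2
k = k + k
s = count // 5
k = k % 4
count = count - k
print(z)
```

1

k = 1-8 = -7
z = 1%2 = 1
count = (-7)//3 = -3
s = (-3)//2 = -2
k = (-7)+(-7) = -14
s = (-3)//5 = -1
k = (-14)%4 = 2
count = (-3)-2 = -5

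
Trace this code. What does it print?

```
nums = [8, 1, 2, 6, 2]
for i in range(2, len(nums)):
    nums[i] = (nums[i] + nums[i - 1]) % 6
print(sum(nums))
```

20

i=2: nums[2] = (2+1)%6 = 3 → [8, 1, 3, 6, 2]
i=3: nums[3] = (6+3)%6 = 3 → [8, 1, 3, 3, 2]
i=4: nums[4] = (2+3)%6 = 5 → [8, 1, 3, 3, 5]
sum = 20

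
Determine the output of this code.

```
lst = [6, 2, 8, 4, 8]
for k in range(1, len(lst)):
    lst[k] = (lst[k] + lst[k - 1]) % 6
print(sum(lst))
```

k=1: lst[1] = (2+6)%6 = 2 → [6, 2, 8, 4, 8]
k=2: lst[2] = (8+2)%6 = 4 → [6, 2, 4, 4, 8]
k=3: lst[3] = (4+4)%6 = 2 → [6, 2, 4, 2, 8]
k=4: lst[4] = (8+2)%6 = 4 → [6, 2, 4, 2, 4]
sum = 18

18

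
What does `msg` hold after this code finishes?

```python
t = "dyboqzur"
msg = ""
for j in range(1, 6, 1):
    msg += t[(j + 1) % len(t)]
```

j=1: add t[2]='b' → 'b'
j=2: add t[3]='o' → 'bo'
j=3: add t[4]='q' → 'boq'
j=4: add t[5]='z' → 'boqz'
j=5: add t[6]='u' → 'boqzu'

'boqzu'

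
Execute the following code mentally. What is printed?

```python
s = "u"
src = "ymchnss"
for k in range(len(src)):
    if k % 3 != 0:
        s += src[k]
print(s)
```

k=0: skip
k=1: add 'm' → 'um'
k=2: add 'c' → 'umc'
k=3: skip
k=4: add 'n' → 'umcn'
k=5: add 's' → 'umcns'
k=6: skip

umcns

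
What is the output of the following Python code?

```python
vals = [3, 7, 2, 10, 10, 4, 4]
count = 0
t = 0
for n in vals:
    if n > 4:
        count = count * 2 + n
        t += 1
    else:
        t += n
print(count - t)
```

42

n=3: not >4; t=3
n=7: >4, count = 0*2+7 = 7; t=4
n=2: not >4; t=6
n=10: >4, count = 7*2+10 = 24; t=7
n=10: >4, count = 24*2+10 = 58; t=8
n=4: not >4; t=12
n=4: not >4; t=16
count-t = 58-16 = 42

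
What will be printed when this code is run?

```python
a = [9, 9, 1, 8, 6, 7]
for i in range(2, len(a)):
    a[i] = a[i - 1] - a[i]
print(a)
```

[9, 9, 8, 0, -6, -13]

i=2: a[2] = 9-1 = 8 → [9, 9, 8, 8, 6, 7]
i=3: a[3] = 8-8 = 0 → [9, 9, 8, 0, 6, 7]
i=4: a[4] = 0-6 = -6 → [9, 9, 8, 0, -6, 7]
i=5: a[5] = (-6)-7 = -13 → [9, 9, 8, 0, -6, -13]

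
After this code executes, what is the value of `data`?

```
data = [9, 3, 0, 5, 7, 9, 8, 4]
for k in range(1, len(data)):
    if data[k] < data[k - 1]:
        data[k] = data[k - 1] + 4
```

[9, 13, 17, 21, 25, 29, 33, 37]

k=1: 3<9, data[1] = 9+4 = 13 → [9, 13, 0, 5, 7, 9, 8, 4]
k=2: 0<13, data[2] = 13+4 = 17 → [9, 13, 17, 5, 7, 9, 8, 4]
k=3: 5<17, data[3] = 17+4 = 21 → [9, 13, 17, 21, 7, 9, 8, 4]
k=4: 7<21, data[4] = 21+4 = 25 → [9, 13, 17, 21, 25, 9, 8, 4]
k=5: 9<25, data[5] = 25+4 = 29 → [9, 13, 17, 21, 25, 29, 8, 4]
k=6: 8<29, data[6] = 29+4 = 33 → [9, 13, 17, 21, 25, 29, 33, 4]
k=7: 4<33, data[7] = 33+4 = 37 → [9, 13, 17, 21, 25, 29, 33, 37]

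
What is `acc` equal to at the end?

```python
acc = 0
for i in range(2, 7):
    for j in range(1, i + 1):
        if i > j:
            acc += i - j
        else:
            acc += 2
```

45

i=2,j=1: 2>1, acc = 0+1 = 1
i=2,j=2: not 2>2, acc = 1+2 = 3
i=3,j=1: 3>1, acc = 3+2 = 5
i=3,j=2: 3>2, acc = 5+1 = 6
i=3,j=3: not 3>3, acc = 6+2 = 8
i=4,j=1: 4>1, acc = 8+3 = 11
i=4,j=2: 4>2, acc = 11+2 = 13
i=4,j=3: 4>3, acc = 13+1 = 14
i=4,j=4: not 4>4, acc = 14+2 = 16
i=5,j=1: 5>1, acc = 16+4 = 20
i=5,j=2: 5>2, acc = 20+3 = 23
i=5,j=3: 5>3, acc = 23+2 = 25
i=5,j=4: 5>4, acc = 25+1 = 26
i=5,j=5: not 5>5, acc = 26+2 = 28
i=6,j=1: 6>1, acc = 28+5 = 33
i=6,j=2: 6>2, acc = 33+4 = 37
i=6,j=3: 6>3, acc = 37+3 = 40
i=6,j=4: 6>4, acc = 40+2 = 42
i=6,j=5: 6>5, acc = 42+1 = 43
i=6,j=6: not 6>6, acc = 43+2 = 45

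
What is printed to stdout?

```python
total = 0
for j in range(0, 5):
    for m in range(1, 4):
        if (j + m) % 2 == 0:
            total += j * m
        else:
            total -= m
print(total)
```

j=0,m=1: odd sum, total = 0-1 = -1
j=0,m=2: even sum, total = (-1)+0 = -1
j=0,m=3: odd sum, total = (-1)-3 = -4
j=1,m=1: even sum, total = (-4)+1 = -3
j=1,m=2: odd sum, total = (-3)-2 = -5
j=1,m=3: even sum, total = (-5)+3 = -2
j=2,m=1: odd sum, total = (-2)-1 = -3
j=2,m=2: even sum, total = (-3)+4 = 1
j=2,m=3: odd sum, total = 1-3 = -2
j=3,m=1: even sum, total = (-2)+3 = 1
j=3,m=2: odd sum, total = 1-2 = -1
j=3,m=3: even sum, total = (-1)+9 = 8
j=4,m=1: odd sum, total = 8-1 = 7
j=4,m=2: even sum, total = 7+8 = 15
j=4,m=3: odd sum, total = 15-3 = 12

12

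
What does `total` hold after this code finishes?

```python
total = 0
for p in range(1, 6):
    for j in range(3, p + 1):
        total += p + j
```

p=3,j=3: total = 0+6 = 6
p=4,j=3: total = 6+7 = 13
p=4,j=4: total = 13+8 = 21
p=5,j=3: total = 21+8 = 29
p=5,j=4: total = 29+9 = 38
p=5,j=5: total = 38+10 = 48

48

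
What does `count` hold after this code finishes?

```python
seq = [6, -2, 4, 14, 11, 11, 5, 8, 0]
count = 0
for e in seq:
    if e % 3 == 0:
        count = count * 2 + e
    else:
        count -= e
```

e=6: %3==0, count = 0*2+6 = 6
e=-2: not %3==0, count = 6-(-2) = 8
e=4: not %3==0, count = 8-4 = 4
e=14: not %3==0, count = 4-14 = -10
e=11: not %3==0, count = (-10)-11 = -21
e=11: not %3==0, count = (-21)-11 = -32
e=5: not %3==0, count = (-32)-5 = -37
e=8: not %3==0, count = (-37)-8 = -45
e=0: %3==0, count = (-45)*2+0 = -90

-90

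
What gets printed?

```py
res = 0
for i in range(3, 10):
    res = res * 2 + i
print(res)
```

i=3: res = 0*2+3 = 3
i=4: res = 3*2+4 = 10
i=5: res = 10*2+5 = 25
i=6: res = 25*2+6 = 56
i=7: res = 56*2+7 = 119
i=8: res = 119*2+8 = 246
i=9: res = 246*2+9 = 501

501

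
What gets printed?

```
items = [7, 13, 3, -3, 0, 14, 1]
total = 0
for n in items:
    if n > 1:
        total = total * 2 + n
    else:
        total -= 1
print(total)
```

123

n=7: >1, total = 0*2+7 = 7
n=13: >1, total = 7*2+13 = 27
n=3: >1, total = 27*2+3 = 57
n=-3: not >1, total = 57-1 = 56
n=0: not >1, total = 56-1 = 55
n=14: >1, total = 55*2+14 = 124
n=1: not >1, total = 124-1 = 123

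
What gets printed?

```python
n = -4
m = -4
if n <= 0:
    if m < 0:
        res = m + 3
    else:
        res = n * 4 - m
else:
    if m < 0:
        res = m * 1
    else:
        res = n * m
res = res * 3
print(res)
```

-3

n=-4, m=-4
n <= 0 is True; m < 0 is True
→ res = m + 3 = -1
res = (-1)*3 = -3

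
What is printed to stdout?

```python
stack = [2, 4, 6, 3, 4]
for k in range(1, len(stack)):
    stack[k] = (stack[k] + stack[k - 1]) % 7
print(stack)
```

k=1: stack[1] = (4+2)%7 = 6 → [2, 6, 6, 3, 4]
k=2: stack[2] = (6+6)%7 = 5 → [2, 6, 5, 3, 4]
k=3: stack[3] = (3+5)%7 = 1 → [2, 6, 5, 1, 4]
k=4: stack[4] = (4+1)%7 = 5 → [2, 6, 5, 1, 5]

[2, 6, 5, 1, 5]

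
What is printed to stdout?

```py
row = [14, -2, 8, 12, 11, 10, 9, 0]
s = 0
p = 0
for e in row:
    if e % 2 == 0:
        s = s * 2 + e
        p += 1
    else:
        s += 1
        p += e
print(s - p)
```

528

e=14: even, s = 0*2+14 = 14; p=1
e=-2: even, s = 14*2+(-2) = 26; p=2
e=8: even, s = 26*2+8 = 60; p=3
e=12: even, s = 60*2+12 = 132; p=4
e=11: not even, s = 132+1 = 133; p=15
e=10: even, s = 133*2+10 = 276; p=16
e=9: not even, s = 276+1 = 277; p=25
e=0: even, s = 277*2+0 = 554; p=26
s-p = 554-26 = 528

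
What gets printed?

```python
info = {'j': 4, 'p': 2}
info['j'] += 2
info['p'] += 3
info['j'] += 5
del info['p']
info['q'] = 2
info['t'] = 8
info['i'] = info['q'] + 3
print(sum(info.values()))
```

info['j'] = 4+2 = 6 → {'j': 6, 'p': 2}
info['p'] = 2+3 = 5 → {'j': 6, 'p': 5}
info['j'] = 6+5 = 11 → {'j': 11, 'p': 5}
del 'p' → {'j': 11}
info['q'] = 2 → {'j': 11, 'q': 2}
info['t'] = 8 → {'j': 11, 'q': 2, 't': 8}
info['i'] = info['q']+3 = 5 → {'j': 11, 'q': 2, 't': 8, 'i': 5}
sum of values = 26

26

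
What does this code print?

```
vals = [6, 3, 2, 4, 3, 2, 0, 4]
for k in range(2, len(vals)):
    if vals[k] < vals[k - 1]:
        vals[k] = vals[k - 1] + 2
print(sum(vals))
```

k=2: 2<3, vals[2] = 3+2 = 5 → [6, 3, 5, 4, 3, 2, 0, 4]
k=3: 4<5, vals[3] = 5+2 = 7 → [6, 3, 5, 7, 3, 2, 0, 4]
k=4: 3<7, vals[4] = 7+2 = 9 → [6, 3, 5, 7, 9, 2, 0, 4]
k=5: 2<9, vals[5] = 9+2 = 11 → [6, 3, 5, 7, 9, 11, 0, 4]
k=6: 0<11, vals[6] = 11+2 = 13 → [6, 3, 5, 7, 9, 11, 13, 4]
k=7: 4<13, vals[7] = 13+2 = 15 → [6, 3, 5, 7, 9, 11, 13, 15]
sum = 69

69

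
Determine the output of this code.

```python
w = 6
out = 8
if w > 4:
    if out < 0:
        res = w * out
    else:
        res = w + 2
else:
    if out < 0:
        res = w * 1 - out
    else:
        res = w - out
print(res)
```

w=6, out=8
w > 4 is True; out < 0 is False
→ res = w + 2 = 8

8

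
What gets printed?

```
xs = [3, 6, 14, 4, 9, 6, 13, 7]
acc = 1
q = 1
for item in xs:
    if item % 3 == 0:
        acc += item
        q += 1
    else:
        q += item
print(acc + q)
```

item=3: %3==0, acc = 1+3 = 4; q=2
item=6: %3==0, acc = 4+6 = 10; q=3
item=14: not %3==0; q=17
item=4: not %3==0; q=21
item=9: %3==0, acc = 10+9 = 19; q=22
item=6: %3==0, acc = 19+6 = 25; q=23
item=13: not %3==0; q=36
item=7: not %3==0; q=43
acc+q = 25+43 = 68

68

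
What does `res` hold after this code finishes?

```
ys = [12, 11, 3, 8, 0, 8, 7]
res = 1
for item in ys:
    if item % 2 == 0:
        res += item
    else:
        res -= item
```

8

item=12: even, res = 1+12 = 13
item=11: not even, res = 13-11 = 2
item=3: not even, res = 2-3 = -1
item=8: even, res = (-1)+8 = 7
item=0: even, res = 7+0 = 7
item=8: even, res = 7+8 = 15
item=7: not even, res = 15-7 = 8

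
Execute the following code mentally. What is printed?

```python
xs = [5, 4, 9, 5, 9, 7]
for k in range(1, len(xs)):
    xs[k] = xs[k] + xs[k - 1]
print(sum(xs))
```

k=1: xs[1] = 4+5 = 9 → [5, 9, 9, 5, 9, 7]
k=2: xs[2] = 9+9 = 18 → [5, 9, 18, 5, 9, 7]
k=3: xs[3] = 5+18 = 23 → [5, 9, 18, 23, 9, 7]
k=4: xs[4] = 9+23 = 32 → [5, 9, 18, 23, 32, 7]
k=5: xs[5] = 7+32 = 39 → [5, 9, 18, 23, 32, 39]
sum = 126

126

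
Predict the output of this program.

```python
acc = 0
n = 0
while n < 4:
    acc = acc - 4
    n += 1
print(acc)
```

n=0: acc = 0-4 = -4
n=1: acc = (-4)-4 = -8
n=2: acc = (-8)-4 = -12
n=3: acc = (-12)-4 = -16

-16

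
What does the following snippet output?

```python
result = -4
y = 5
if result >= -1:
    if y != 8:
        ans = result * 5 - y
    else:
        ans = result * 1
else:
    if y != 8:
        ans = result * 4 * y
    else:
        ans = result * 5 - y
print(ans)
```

result=-4, y=5
result >= -1 is False; y != 8 is True
→ ans = result * 4 * y = -80

-80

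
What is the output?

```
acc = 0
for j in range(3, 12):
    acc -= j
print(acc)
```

-63

j=3: acc = 0-3 = -3
j=4: acc = (-3)-4 = -7
j=5: acc = (-7)-5 = -12
j=6: acc = (-12)-6 = -18
j=7: acc = (-18)-7 = -25
j=8: acc = (-25)-8 = -33
j=9: acc = (-33)-9 = -42
j=10: acc = (-42)-10 = -52
j=11: acc = (-52)-11 = -63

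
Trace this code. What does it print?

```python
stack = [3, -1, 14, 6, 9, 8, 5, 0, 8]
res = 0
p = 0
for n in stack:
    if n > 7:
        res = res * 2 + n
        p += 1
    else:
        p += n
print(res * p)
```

n=3: not >7; p=3
n=-1: not >7; p=2
n=14: >7, res = 0*2+14 = 14; p=3
n=6: not >7; p=9
n=9: >7, res = 14*2+9 = 37; p=10
n=8: >7, res = 37*2+8 = 82; p=11
n=5: not >7; p=16
n=0: not >7; p=16
n=8: >7, res = 82*2+8 = 172; p=17
res*p = 172*17 = 2924

2924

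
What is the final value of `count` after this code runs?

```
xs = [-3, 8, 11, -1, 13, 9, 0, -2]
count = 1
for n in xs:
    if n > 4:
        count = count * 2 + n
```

n=-3: not >4
n=8: >4, count = 1*2+8 = 10
n=11: >4, count = 10*2+11 = 31
n=-1: not >4
n=13: >4, count = 31*2+13 = 75
n=9: >4, count = 75*2+9 = 159
n=0: not >4
n=-2: not >4

159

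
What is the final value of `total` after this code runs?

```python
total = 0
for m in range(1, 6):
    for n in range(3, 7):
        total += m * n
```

270

m=1,n=3: total = 0+3 = 3
m=1,n=4: total = 3+4 = 7
m=1,n=5: total = 7+5 = 12
m=1,n=6: total = 12+6 = 18
m=2,n=3: total = 18+6 = 24
m=2,n=4: total = 24+8 = 32
m=2,n=5: total = 32+10 = 42
m=2,n=6: total = 42+12 = 54
m=3,n=3: total = 54+9 = 63
m=3,n=4: total = 63+12 = 75
m=3,n=5: total = 75+15 = 90
m=3,n=6: total = 90+18 = 108
m=4,n=3: total = 108+12 = 120
m=4,n=4: total = 120+16 = 136
m=4,n=5: total = 136+20 = 156
m=4,n=6: total = 156+24 = 180
m=5,n=3: total = 180+15 = 195
m=5,n=4: total = 195+20 = 215
m=5,n=5: total = 215+25 = 240
m=5,n=6: total = 240+30 = 270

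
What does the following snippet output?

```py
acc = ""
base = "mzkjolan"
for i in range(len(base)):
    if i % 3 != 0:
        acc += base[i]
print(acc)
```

zkoln

i=0: skip
i=1: add 'z' → 'z'
i=2: add 'k' → 'zk'
i=3: skip
i=4: add 'o' → 'zko'
i=5: add 'l' → 'zkol'
i=6: skip
i=7: add 'n' → 'zkoln'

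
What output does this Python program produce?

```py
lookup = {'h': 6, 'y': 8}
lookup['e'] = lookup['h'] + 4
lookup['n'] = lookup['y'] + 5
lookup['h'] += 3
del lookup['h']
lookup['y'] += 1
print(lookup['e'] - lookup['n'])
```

-3

lookup['e'] = lookup['h']+4 = 10 → {'h': 6, 'y': 8, 'e': 10}
lookup['n'] = lookup['y']+5 = 13 → {'h': 6, 'y': 8, 'e': 10, 'n': 13}
lookup['h'] = 6+3 = 9 → {'h': 9, 'y': 8, 'e': 10, 'n': 13}
del 'h' → {'y': 8, 'e': 10, 'n': 13}
lookup['y'] = 8+1 = 9 → {'y': 9, 'e': 10, 'n': 13}
lookup['e']-lookup['n'] = 10-13 = -3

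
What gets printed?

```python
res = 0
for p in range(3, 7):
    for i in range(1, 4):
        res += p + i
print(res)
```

p=3,i=1: res = 0+4 = 4
p=3,i=2: res = 4+5 = 9
p=3,i=3: res = 9+6 = 15
p=4,i=1: res = 15+5 = 20
p=4,i=2: res = 20+6 = 26
p=4,i=3: res = 26+7 = 33
p=5,i=1: res = 33+6 = 39
p=5,i=2: res = 39+7 = 46
p=5,i=3: res = 46+8 = 54
p=6,i=1: res = 54+7 = 61
p=6,i=2: res = 61+8 = 69
p=6,i=3: res = 69+9 = 78

78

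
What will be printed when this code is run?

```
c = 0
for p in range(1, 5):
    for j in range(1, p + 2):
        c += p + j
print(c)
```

74

p=1,j=1: c = 0+2 = 2
p=1,j=2: c = 2+3 = 5
p=2,j=1: c = 5+3 = 8
p=2,j=2: c = 8+4 = 12
p=2,j=3: c = 12+5 = 17
p=3,j=1: c = 17+4 = 21
p=3,j=2: c = 21+5 = 26
p=3,j=3: c = 26+6 = 32
p=3,j=4: c = 32+7 = 39
p=4,j=1: c = 39+5 = 44
p=4,j=2: c = 44+6 = 50
p=4,j=3: c = 50+7 = 57
p=4,j=4: c = 57+8 = 65
p=4,j=5: c = 65+9 = 74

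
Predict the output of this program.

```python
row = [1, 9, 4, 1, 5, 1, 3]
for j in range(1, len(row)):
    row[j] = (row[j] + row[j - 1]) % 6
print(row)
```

[1, 4, 2, 3, 2, 3, 0]

j=1: row[1] = (9+1)%6 = 4 → [1, 4, 4, 1, 5, 1, 3]
j=2: row[2] = (4+4)%6 = 2 → [1, 4, 2, 1, 5, 1, 3]
j=3: row[3] = (1+2)%6 = 3 → [1, 4, 2, 3, 5, 1, 3]
j=4: row[4] = (5+3)%6 = 2 → [1, 4, 2, 3, 2, 1, 3]
j=5: row[5] = (1+2)%6 = 3 → [1, 4, 2, 3, 2, 3, 3]
j=6: row[6] = (3+3)%6 = 0 → [1, 4, 2, 3, 2, 3, 0]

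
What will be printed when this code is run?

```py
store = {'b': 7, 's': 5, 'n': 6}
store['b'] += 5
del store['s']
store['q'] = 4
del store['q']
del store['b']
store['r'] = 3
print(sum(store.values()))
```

store['b'] = 7+5 = 12 → {'b': 12, 's': 5, 'n': 6}
del 's' → {'b': 12, 'n': 6}
store['q'] = 4 → {'b': 12, 'n': 6, 'q': 4}
del 'q' → {'b': 12, 'n': 6}
del 'b' → {'n': 6}
store['r'] = 3 → {'n': 6, 'r': 3}
sum of values = 9

9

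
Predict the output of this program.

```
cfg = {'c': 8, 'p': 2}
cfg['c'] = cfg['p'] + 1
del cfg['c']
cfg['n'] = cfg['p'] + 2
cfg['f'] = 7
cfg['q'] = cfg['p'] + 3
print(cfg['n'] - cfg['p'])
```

cfg['c'] = cfg['p']+1 = 3 → {'c': 3, 'p': 2}
del 'c' → {'p': 2}
cfg['n'] = cfg['p']+2 = 4 → {'p': 2, 'n': 4}
cfg['f'] = 7 → {'p': 2, 'n': 4, 'f': 7}
cfg['q'] = cfg['p']+3 = 5 → {'p': 2, 'n': 4, 'f': 7, 'q': 5}
cfg['n']-cfg['p'] = 4-2 = 2

2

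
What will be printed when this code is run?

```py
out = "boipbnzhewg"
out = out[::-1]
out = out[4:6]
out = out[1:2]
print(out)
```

n

reverse → 'gwehznbpiob'
slice [4:6] → 'zn'
slice [1:2] → 'n'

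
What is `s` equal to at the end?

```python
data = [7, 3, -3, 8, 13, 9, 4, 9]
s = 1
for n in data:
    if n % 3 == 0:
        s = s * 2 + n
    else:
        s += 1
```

n=7: not %3==0, s = 1+1 = 2
n=3: %3==0, s = 2*2+3 = 7
n=-3: %3==0, s = 7*2+(-3) = 11
n=8: not %3==0, s = 11+1 = 12
n=13: not %3==0, s = 12+1 = 13
n=9: %3==0, s = 13*2+9 = 35
n=4: not %3==0, s = 35+1 = 36
n=9: %3==0, s = 36*2+9 = 81

81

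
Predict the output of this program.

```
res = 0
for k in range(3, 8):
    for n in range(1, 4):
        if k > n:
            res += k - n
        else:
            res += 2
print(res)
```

k=3,n=1: 3>1, res = 0+2 = 2
k=3,n=2: 3>2, res = 2+1 = 3
k=3,n=3: not 3>3, res = 3+2 = 5
k=4,n=1: 4>1, res = 5+3 = 8
k=4,n=2: 4>2, res = 8+2 = 10
k=4,n=3: 4>3, res = 10+1 = 11
k=5,n=1: 5>1, res = 11+4 = 15
k=5,n=2: 5>2, res = 15+3 = 18
k=5,n=3: 5>3, res = 18+2 = 20
k=6,n=1: 6>1, res = 20+5 = 25
k=6,n=2: 6>2, res = 25+4 = 29
k=6,n=3: 6>3, res = 29+3 = 32
k=7,n=1: 7>1, res = 32+6 = 38
k=7,n=2: 7>2, res = 38+5 = 43
k=7,n=3: 7>3, res = 43+4 = 47

47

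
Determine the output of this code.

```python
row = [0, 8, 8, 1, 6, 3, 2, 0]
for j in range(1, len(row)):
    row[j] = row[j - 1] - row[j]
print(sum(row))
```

j=1: row[1] = 0-8 = -8 → [0, -8, 8, 1, 6, 3, 2, 0]
j=2: row[2] = (-8)-8 = -16 → [0, -8, -16, 1, 6, 3, 2, 0]
j=3: row[3] = (-16)-1 = -17 → [0, -8, -16, -17, 6, 3, 2, 0]
j=4: row[4] = (-17)-6 = -23 → [0, -8, -16, -17, -23, 3, 2, 0]
j=5: row[5] = (-23)-3 = -26 → [0, -8, -16, -17, -23, -26, 2, 0]
j=6: row[6] = (-26)-2 = -28 → [0, -8, -16, -17, -23, -26, -28, 0]
j=7: row[7] = (-28)-0 = -28 → [0, -8, -16, -17, -23, -26, -28, -28]
sum = -146

-146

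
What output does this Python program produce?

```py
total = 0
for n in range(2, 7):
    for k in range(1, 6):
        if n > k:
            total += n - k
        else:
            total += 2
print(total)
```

55

n=2,k=1: 2>1, total = 0+1 = 1
n=2,k=2: not 2>2, total = 1+2 = 3
n=2,k=3: not 2>3, total = 3+2 = 5
n=2,k=4: not 2>4, total = 5+2 = 7
n=2,k=5: not 2>5, total = 7+2 = 9
n=3,k=1: 3>1, total = 9+2 = 11
n=3,k=2: 3>2, total = 11+1 = 12
n=3,k=3: not 3>3, total = 12+2 = 14
n=3,k=4: not 3>4, total = 14+2 = 16
n=3,k=5: not 3>5, total = 16+2 = 18
n=4,k=1: 4>1, total = 18+3 = 21
n=4,k=2: 4>2, total = 21+2 = 23
n=4,k=3: 4>3, total = 23+1 = 24
n=4,k=4: not 4>4, total = 24+2 = 26
n=4,k=5: not 4>5, total = 26+2 = 28
n=5,k=1: 5>1, total = 28+4 = 32
n=5,k=2: 5>2, total = 32+3 = 35
n=5,k=3: 5>3, total = 35+2 = 37
n=5,k=4: 5>4, total = 37+1 = 38
n=5,k=5: not 5>5, total = 38+2 = 40
n=6,k=1: 6>1, total = 40+5 = 45
n=6,k=2: 6>2, total = 45+4 = 49
n=6,k=3: 6>3, total = 49+3 = 52
n=6,k=4: 6>4, total = 52+2 = 54
n=6,k=5: 6>5, total = 54+1 = 55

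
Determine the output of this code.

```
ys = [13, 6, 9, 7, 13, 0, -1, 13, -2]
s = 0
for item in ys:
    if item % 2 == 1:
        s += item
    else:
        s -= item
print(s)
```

item=13: odd, s = 0+13 = 13
item=6: not odd, s = 13-6 = 7
item=9: odd, s = 7+9 = 16
item=7: odd, s = 16+7 = 23
item=13: odd, s = 23+13 = 36
item=0: not odd, s = 36-0 = 36
item=-1: odd, s = 36+(-1) = 35
item=13: odd, s = 35+13 = 48
item=-2: not odd, s = 48-(-2) = 50

50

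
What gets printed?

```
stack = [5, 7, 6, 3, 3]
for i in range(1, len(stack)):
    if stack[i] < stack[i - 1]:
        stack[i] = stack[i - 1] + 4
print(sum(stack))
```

57

i=1: 7>=5, unchanged → [5, 7, 6, 3, 3]
i=2: 6<7, stack[2] = 7+4 = 11 → [5, 7, 11, 3, 3]
i=3: 3<11, stack[3] = 11+4 = 15 → [5, 7, 11, 15, 3]
i=4: 3<15, stack[4] = 15+4 = 19 → [5, 7, 11, 15, 19]
sum = 57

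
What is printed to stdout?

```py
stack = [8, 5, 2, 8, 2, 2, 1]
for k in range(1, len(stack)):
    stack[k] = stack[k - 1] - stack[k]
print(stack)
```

k=1: stack[1] = 8-5 = 3 → [8, 3, 2, 8, 2, 2, 1]
k=2: stack[2] = 3-2 = 1 → [8, 3, 1, 8, 2, 2, 1]
k=3: stack[3] = 1-8 = -7 → [8, 3, 1, -7, 2, 2, 1]
k=4: stack[4] = (-7)-2 = -9 → [8, 3, 1, -7, -9, 2, 1]
k=5: stack[5] = (-9)-2 = -11 → [8, 3, 1, -7, -9, -11, 1]
k=6: stack[6] = (-11)-1 = -12 → [8, 3, 1, -7, -9, -11, -12]

[8, 3, 1, -7, -9, -11, -12]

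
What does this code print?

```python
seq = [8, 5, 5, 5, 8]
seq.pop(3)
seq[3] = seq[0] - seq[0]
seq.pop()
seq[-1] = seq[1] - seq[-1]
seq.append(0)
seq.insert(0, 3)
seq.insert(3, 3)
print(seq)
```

pop(3) removes 5 → [8, 5, 5, 8]
seq[3] = seq[0]-seq[0] = 8-8 = 0 → [8, 5, 5, 0]
pop() removes 0 → [8, 5, 5]
seq[-1] = seq[1]-seq[-1] = 5-5 = 0 → [8, 5, 0]
append 0 → [8, 5, 0, 0]
insert 3 at 0 → [3, 8, 5, 0, 0]
insert 3 at 3 → [3, 8, 5, 3, 0, 0]

[3, 8, 5, 3, 0, 0]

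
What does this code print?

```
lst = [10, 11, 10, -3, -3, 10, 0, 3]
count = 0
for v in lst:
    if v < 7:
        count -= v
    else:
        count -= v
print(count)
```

v=10: not <7, count = 0-10 = -10
v=11: not <7, count = (-10)-11 = -21
v=10: not <7, count = (-21)-10 = -31
v=-3: <7, count = (-31)-(-3) = -28
v=-3: <7, count = (-28)-(-3) = -25
v=10: not <7, count = (-25)-10 = -35
v=0: <7, count = (-35)-0 = -35
v=3: <7, count = (-35)-3 = -38

-38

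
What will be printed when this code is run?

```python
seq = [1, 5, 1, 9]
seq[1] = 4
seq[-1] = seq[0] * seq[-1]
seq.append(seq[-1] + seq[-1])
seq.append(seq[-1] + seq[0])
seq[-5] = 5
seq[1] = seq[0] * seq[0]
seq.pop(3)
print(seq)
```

[1, 1, 1, 18, 19]

seq[1] = 4 → [1, 4, 1, 9]
seq[-1] = seq[0]*seq[-1] = 1*9 = 9 → [1, 4, 1, 9]
append seq[-1]+seq[-1] = 9+9 = 18 → [1, 4, 1, 9, 18]
append seq[-1]+seq[0] = 18+1 = 19 → [1, 4, 1, 9, 18, 19]
seq[-5] = 5 → [1, 5, 1, 9, 18, 19]
seq[1] = seq[0]*seq[0] = 1*1 = 1 → [1, 1, 1, 9, 18, 19]
pop(3) removes 9 → [1, 1, 1, 18, 19]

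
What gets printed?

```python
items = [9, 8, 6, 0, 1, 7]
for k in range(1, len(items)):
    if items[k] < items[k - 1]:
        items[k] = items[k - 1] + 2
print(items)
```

[9, 11, 13, 15, 17, 19]

k=1: 8<9, items[1] = 9+2 = 11 → [9, 11, 6, 0, 1, 7]
k=2: 6<11, items[2] = 11+2 = 13 → [9, 11, 13, 0, 1, 7]
k=3: 0<13, items[3] = 13+2 = 15 → [9, 11, 13, 15, 1, 7]
k=4: 1<15, items[4] = 15+2 = 17 → [9, 11, 13, 15, 17, 7]
k=5: 7<17, items[5] = 17+2 = 19 → [9, 11, 13, 15, 17, 19]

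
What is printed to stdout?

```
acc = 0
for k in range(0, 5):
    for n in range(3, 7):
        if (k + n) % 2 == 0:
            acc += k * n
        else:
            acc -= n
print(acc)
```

k=0,n=3: odd sum, acc = 0-3 = -3
k=0,n=4: even sum, acc = (-3)+0 = -3
k=0,n=5: odd sum, acc = (-3)-5 = -8
k=0,n=6: even sum, acc = (-8)+0 = -8
k=1,n=3: even sum, acc = (-8)+3 = -5
k=1,n=4: odd sum, acc = (-5)-4 = -9
k=1,n=5: even sum, acc = (-9)+5 = -4
k=1,n=6: odd sum, acc = (-4)-6 = -10
k=2,n=3: odd sum, acc = (-10)-3 = -13
k=2,n=4: even sum, acc = (-13)+8 = -5
k=2,n=5: odd sum, acc = (-5)-5 = -10
k=2,n=6: even sum, acc = (-10)+12 = 2
k=3,n=3: even sum, acc = 2+9 = 11
k=3,n=4: odd sum, acc = 11-4 = 7
k=3,n=5: even sum, acc = 7+15 = 22
k=3,n=6: odd sum, acc = 22-6 = 16
k=4,n=3: odd sum, acc = 16-3 = 13
k=4,n=4: even sum, acc = 13+16 = 29
k=4,n=5: odd sum, acc = 29-5 = 24
k=4,n=6: even sum, acc = 24+24 = 48

48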